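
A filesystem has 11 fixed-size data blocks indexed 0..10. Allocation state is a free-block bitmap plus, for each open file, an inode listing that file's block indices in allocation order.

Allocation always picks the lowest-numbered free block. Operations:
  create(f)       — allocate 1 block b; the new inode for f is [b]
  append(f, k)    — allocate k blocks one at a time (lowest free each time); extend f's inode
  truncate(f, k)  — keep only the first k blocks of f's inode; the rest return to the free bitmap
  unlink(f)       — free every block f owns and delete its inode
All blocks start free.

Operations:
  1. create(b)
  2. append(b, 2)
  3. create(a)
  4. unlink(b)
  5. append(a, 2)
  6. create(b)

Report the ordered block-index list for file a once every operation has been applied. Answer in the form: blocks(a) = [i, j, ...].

blocks(a) = [3, 0, 1]

after create(b) → b:[0]  free=[F..........]
after append(b, 2) → b:[0, 1, 2]  free=[FFF........]
after create(a) → a:[3], b:[0, 1, 2]  free=[FFFF.......]
after unlink(b) → a:[3]  free=[...F.......]
after append(a, 2) → a:[3, 0, 1]  free=[FF.F.......]
after create(b) → a:[3, 0, 1], b:[2]  free=[FFFF.......]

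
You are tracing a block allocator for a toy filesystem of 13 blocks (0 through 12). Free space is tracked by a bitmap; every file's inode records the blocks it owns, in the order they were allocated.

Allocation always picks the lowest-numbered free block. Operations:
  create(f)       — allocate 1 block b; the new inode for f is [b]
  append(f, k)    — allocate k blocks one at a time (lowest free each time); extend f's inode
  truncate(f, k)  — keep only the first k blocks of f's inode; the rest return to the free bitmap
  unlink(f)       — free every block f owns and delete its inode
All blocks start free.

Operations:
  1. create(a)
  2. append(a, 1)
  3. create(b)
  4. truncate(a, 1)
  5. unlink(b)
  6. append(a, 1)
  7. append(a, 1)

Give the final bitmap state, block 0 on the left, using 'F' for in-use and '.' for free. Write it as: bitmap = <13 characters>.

bitmap = FFF..........

  1. create(a)  ⇒  F............  {a→[0]}
  2. append(a, 1)  ⇒  FF...........  {a→[0, 1]}
  3. create(b)  ⇒  FFF..........  {a→[0, 1]; b→[2]}
  4. truncate(a, 1)  ⇒  F.F..........  {a→[0]; b→[2]}
  5. unlink(b)  ⇒  F............  {a→[0]}
  6. append(a, 1)  ⇒  FF...........  {a→[0, 1]}
  7. append(a, 1)  ⇒  FFF..........  {a→[0, 1, 2]}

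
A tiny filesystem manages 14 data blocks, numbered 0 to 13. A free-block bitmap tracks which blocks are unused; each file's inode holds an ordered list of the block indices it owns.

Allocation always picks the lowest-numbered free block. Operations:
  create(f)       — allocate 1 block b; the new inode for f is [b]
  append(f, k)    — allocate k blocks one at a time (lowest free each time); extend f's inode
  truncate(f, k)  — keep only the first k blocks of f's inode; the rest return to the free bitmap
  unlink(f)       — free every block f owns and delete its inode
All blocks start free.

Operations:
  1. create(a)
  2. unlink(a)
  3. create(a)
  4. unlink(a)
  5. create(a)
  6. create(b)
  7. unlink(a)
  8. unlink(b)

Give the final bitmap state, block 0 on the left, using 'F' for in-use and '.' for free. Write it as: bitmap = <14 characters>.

bitmap = ..............

create(a): bitmap=F............. | a=[0]
unlink(a): bitmap=.............. | 
create(a): bitmap=F............. | a=[0]
unlink(a): bitmap=.............. | 
create(a): bitmap=F............. | a=[0]
create(b): bitmap=FF............ | a=[0] b=[1]
unlink(a): bitmap=.F............ | b=[1]
unlink(b): bitmap=.............. | 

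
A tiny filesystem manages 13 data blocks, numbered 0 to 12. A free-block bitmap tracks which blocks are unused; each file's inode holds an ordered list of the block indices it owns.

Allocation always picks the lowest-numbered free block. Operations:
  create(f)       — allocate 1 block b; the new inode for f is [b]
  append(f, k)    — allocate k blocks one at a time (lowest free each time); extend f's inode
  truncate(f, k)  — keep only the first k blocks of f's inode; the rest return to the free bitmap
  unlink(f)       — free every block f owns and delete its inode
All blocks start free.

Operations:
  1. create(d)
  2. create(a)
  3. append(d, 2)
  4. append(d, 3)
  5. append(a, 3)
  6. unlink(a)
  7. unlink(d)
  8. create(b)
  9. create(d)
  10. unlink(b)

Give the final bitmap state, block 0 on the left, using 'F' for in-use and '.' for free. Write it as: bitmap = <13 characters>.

  1. create(d)  ⇒  F............  {d→[0]}
  2. create(a)  ⇒  FF...........  {a→[1]; d→[0]}
  3. append(d, 2)  ⇒  FFFF.........  {a→[1]; d→[0, 2, 3]}
  4. append(d, 3)  ⇒  FFFFFFF......  {a→[1]; d→[0, 2, 3, 4, 5, 6]}
  5. append(a, 3)  ⇒  FFFFFFFFFF...  {a→[1, 7, 8, 9]; d→[0, 2, 3, 4, 5, 6]}
  6. unlink(a)  ⇒  F.FFFFF......  {d→[0, 2, 3, 4, 5, 6]}
  7. unlink(d)  ⇒  .............  {}
  8. create(b)  ⇒  F............  {b→[0]}
  9. create(d)  ⇒  FF...........  {b→[0]; d→[1]}
  10. unlink(b)  ⇒  .F...........  {d→[1]}

bitmap = .F...........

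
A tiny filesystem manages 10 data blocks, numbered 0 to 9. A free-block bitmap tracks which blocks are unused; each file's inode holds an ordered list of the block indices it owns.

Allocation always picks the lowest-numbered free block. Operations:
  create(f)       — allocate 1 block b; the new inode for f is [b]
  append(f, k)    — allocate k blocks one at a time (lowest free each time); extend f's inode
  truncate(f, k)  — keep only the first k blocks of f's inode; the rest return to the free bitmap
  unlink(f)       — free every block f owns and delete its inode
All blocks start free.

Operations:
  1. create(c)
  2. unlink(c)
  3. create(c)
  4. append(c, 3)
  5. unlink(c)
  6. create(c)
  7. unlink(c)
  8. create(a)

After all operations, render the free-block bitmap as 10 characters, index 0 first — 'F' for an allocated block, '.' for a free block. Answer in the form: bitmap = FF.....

create(c): bitmap=F......... | c=[0]
unlink(c): bitmap=.......... | 
create(c): bitmap=F......... | c=[0]
append(c, 3): bitmap=FFFF...... | c=[0, 1, 2, 3]
unlink(c): bitmap=.......... | 
create(c): bitmap=F......... | c=[0]
unlink(c): bitmap=.......... | 
create(a): bitmap=F......... | a=[0]

bitmap = F.........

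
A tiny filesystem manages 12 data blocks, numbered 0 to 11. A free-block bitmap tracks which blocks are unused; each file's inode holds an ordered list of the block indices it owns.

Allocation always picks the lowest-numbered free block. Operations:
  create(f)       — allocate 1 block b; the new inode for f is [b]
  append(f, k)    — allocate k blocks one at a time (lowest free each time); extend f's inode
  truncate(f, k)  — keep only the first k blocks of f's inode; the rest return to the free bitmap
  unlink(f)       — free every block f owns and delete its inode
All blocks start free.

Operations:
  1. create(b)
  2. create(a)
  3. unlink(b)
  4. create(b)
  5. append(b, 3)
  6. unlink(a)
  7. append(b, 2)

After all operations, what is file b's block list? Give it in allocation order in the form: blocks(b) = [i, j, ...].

  1. create(b)  ⇒  F...........  {b→[0]}
  2. create(a)  ⇒  FF..........  {a→[1]; b→[0]}
  3. unlink(b)  ⇒  .F..........  {a→[1]}
  4. create(b)  ⇒  FF..........  {a→[1]; b→[0]}
  5. append(b, 3)  ⇒  FFFFF.......  {a→[1]; b→[0, 2, 3, 4]}
  6. unlink(a)  ⇒  F.FFF.......  {b→[0, 2, 3, 4]}
  7. append(b, 2)  ⇒  FFFFFF......  {b→[0, 2, 3, 4, 1, 5]}

blocks(b) = [0, 2, 3, 4, 1, 5]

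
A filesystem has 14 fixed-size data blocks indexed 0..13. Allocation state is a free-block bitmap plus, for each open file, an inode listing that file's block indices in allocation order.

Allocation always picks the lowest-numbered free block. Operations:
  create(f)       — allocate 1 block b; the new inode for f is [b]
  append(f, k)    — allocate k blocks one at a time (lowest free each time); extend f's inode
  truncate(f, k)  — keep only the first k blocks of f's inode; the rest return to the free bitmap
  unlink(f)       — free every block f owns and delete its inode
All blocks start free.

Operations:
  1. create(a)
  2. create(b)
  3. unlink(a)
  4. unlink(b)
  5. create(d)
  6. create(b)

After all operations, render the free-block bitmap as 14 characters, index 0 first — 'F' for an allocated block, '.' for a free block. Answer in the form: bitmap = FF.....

after create(a) → a:[0]  free=[F.............]
after create(b) → a:[0], b:[1]  free=[FF............]
after unlink(a) → b:[1]  free=[.F............]
after unlink(b) →   free=[..............]
after create(d) → d:[0]  free=[F.............]
after create(b) → b:[1], d:[0]  free=[FF............]

bitmap = FF............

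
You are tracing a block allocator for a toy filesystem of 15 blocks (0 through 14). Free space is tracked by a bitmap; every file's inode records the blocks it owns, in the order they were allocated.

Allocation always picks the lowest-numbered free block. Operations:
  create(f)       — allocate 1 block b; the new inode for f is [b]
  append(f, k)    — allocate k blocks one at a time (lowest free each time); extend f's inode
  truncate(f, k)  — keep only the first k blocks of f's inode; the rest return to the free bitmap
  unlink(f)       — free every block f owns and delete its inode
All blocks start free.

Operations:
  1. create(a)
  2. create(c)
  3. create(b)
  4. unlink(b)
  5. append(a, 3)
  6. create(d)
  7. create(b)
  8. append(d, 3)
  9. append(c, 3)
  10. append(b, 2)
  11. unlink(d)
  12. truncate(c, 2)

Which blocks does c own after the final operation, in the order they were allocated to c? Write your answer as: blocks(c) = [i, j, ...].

blocks(c) = [1, 10]

  1. create(a)  ⇒  F..............  {a→[0]}
  2. create(c)  ⇒  FF.............  {a→[0]; c→[1]}
  3. create(b)  ⇒  FFF............  {a→[0]; b→[2]; c→[1]}
  4. unlink(b)  ⇒  FF.............  {a→[0]; c→[1]}
  5. append(a, 3)  ⇒  FFFFF..........  {a→[0, 2, 3, 4]; c→[1]}
  6. create(d)  ⇒  FFFFFF.........  {a→[0, 2, 3, 4]; c→[1]; d→[5]}
  7. create(b)  ⇒  FFFFFFF........  {a→[0, 2, 3, 4]; b→[6]; c→[1]; d→[5]}
  8. append(d, 3)  ⇒  FFFFFFFFFF.....  {a→[0, 2, 3, 4]; b→[6]; c→[1]; d→[5, 7, 8, 9]}
  9. append(c, 3)  ⇒  FFFFFFFFFFFFF..  {a→[0, 2, 3, 4]; b→[6]; c→[1, 10, 11, 12]; d→[5, 7, 8, 9]}
  10. append(b, 2)  ⇒  FFFFFFFFFFFFFFF  {a→[0, 2, 3, 4]; b→[6, 13, 14]; c→[1, 10, 11, 12]; d→[5, 7, 8, 9]}
  11. unlink(d)  ⇒  FFFFF.F...FFFFF  {a→[0, 2, 3, 4]; b→[6, 13, 14]; c→[1, 10, 11, 12]}
  12. truncate(c, 2)  ⇒  FFFFF.F...F..FF  {a→[0, 2, 3, 4]; b→[6, 13, 14]; c→[1, 10]}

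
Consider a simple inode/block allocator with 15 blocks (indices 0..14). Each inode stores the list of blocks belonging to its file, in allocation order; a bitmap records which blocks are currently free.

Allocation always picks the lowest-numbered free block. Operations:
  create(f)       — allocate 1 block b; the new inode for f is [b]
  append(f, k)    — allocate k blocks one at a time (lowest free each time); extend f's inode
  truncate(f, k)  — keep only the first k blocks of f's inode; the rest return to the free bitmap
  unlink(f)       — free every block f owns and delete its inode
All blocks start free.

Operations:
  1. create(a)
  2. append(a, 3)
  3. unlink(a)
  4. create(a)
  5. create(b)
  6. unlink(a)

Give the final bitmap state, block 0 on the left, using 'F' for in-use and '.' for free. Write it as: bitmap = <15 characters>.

bitmap = .F.............

[1] create(a) — a=0 (map F..............)
[2] append(a, 3) — a=0,1,2,3 (map FFFF...........)
[3] unlink(a) —  (map ...............)
[4] create(a) — a=0 (map F..............)
[5] create(b) — a=0 b=1 (map FF.............)
[6] unlink(a) — b=1 (map .F.............)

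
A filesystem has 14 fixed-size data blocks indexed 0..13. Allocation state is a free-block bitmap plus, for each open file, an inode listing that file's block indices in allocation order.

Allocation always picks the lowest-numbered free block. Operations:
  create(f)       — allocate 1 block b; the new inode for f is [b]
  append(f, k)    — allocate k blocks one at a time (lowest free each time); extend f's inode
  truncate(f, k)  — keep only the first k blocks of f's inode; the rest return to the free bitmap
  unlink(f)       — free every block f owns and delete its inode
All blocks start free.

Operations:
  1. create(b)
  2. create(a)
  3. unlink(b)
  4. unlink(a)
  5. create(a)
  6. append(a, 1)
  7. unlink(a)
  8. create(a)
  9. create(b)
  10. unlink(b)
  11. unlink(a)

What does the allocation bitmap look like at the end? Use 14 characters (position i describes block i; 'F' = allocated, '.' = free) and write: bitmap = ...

  1. create(b)  ⇒  F.............  {b→[0]}
  2. create(a)  ⇒  FF............  {a→[1]; b→[0]}
  3. unlink(b)  ⇒  .F............  {a→[1]}
  4. unlink(a)  ⇒  ..............  {}
  5. create(a)  ⇒  F.............  {a→[0]}
  6. append(a, 1)  ⇒  FF............  {a→[0, 1]}
  7. unlink(a)  ⇒  ..............  {}
  8. create(a)  ⇒  F.............  {a→[0]}
  9. create(b)  ⇒  FF............  {a→[0]; b→[1]}
  10. unlink(b)  ⇒  F.............  {a→[0]}
  11. unlink(a)  ⇒  ..............  {}

bitmap = ..............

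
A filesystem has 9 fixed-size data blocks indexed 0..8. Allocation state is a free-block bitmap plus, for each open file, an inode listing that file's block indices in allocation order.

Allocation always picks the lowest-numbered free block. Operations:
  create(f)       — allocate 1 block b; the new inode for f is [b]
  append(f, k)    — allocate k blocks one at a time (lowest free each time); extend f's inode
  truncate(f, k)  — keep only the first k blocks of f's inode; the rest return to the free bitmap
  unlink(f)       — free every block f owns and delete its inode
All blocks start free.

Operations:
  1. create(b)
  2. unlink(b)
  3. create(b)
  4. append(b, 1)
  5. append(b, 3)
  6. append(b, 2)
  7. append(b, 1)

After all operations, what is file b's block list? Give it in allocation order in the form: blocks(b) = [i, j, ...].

create(b): bitmap=F........ | b=[0]
unlink(b): bitmap=......... | 
create(b): bitmap=F........ | b=[0]
append(b, 1): bitmap=FF....... | b=[0, 1]
append(b, 3): bitmap=FFFFF.... | b=[0, 1, 2, 3, 4]
append(b, 2): bitmap=FFFFFFF.. | b=[0, 1, 2, 3, 4, 5, 6]
append(b, 1): bitmap=FFFFFFFF. | b=[0, 1, 2, 3, 4, 5, 6, 7]

blocks(b) = [0, 1, 2, 3, 4, 5, 6, 7]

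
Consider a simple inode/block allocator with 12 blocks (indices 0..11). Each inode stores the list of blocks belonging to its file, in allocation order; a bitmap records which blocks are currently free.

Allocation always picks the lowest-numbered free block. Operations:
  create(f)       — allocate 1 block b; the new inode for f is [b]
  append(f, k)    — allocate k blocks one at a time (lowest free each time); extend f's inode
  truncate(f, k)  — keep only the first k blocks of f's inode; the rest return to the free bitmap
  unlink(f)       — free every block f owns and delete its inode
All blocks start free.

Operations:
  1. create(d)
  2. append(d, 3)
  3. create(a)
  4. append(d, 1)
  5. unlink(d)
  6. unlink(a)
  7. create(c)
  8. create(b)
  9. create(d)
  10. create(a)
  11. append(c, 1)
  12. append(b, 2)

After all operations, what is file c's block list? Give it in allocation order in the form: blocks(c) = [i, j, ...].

after create(d) → d:[0]  free=[F...........]
after append(d, 3) → d:[0, 1, 2, 3]  free=[FFFF........]
after create(a) → a:[4], d:[0, 1, 2, 3]  free=[FFFFF.......]
after append(d, 1) → a:[4], d:[0, 1, 2, 3, 5]  free=[FFFFFF......]
after unlink(d) → a:[4]  free=[....F.......]
after unlink(a) →   free=[............]
after create(c) → c:[0]  free=[F...........]
after create(b) → b:[1], c:[0]  free=[FF..........]
after create(d) → b:[1], c:[0], d:[2]  free=[FFF.........]
after create(a) → a:[3], b:[1], c:[0], d:[2]  free=[FFFF........]
after append(c, 1) → a:[3], b:[1], c:[0, 4], d:[2]  free=[FFFFF.......]
after append(b, 2) → a:[3], b:[1, 5, 6], c:[0, 4], d:[2]  free=[FFFFFFF.....]

blocks(c) = [0, 4]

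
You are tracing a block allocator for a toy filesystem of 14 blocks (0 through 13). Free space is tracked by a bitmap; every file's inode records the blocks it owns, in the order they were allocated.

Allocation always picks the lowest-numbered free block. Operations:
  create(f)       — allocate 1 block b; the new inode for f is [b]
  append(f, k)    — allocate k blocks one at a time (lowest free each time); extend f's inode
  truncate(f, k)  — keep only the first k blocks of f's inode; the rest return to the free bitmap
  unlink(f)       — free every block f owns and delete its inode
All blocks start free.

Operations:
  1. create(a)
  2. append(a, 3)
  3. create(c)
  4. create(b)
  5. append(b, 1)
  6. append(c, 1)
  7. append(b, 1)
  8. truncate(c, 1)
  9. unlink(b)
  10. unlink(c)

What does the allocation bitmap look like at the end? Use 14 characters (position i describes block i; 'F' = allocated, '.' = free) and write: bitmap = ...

create(a): bitmap=F............. | a=[0]
append(a, 3): bitmap=FFFF.......... | a=[0, 1, 2, 3]
create(c): bitmap=FFFFF......... | a=[0, 1, 2, 3] c=[4]
create(b): bitmap=FFFFFF........ | a=[0, 1, 2, 3] b=[5] c=[4]
append(b, 1): bitmap=FFFFFFF....... | a=[0, 1, 2, 3] b=[5, 6] c=[4]
append(c, 1): bitmap=FFFFFFFF...... | a=[0, 1, 2, 3] b=[5, 6] c=[4, 7]
append(b, 1): bitmap=FFFFFFFFF..... | a=[0, 1, 2, 3] b=[5, 6, 8] c=[4, 7]
truncate(c, 1): bitmap=FFFFFFF.F..... | a=[0, 1, 2, 3] b=[5, 6, 8] c=[4]
unlink(b): bitmap=FFFFF......... | a=[0, 1, 2, 3] c=[4]
unlink(c): bitmap=FFFF.......... | a=[0, 1, 2, 3]

bitmap = FFFF..........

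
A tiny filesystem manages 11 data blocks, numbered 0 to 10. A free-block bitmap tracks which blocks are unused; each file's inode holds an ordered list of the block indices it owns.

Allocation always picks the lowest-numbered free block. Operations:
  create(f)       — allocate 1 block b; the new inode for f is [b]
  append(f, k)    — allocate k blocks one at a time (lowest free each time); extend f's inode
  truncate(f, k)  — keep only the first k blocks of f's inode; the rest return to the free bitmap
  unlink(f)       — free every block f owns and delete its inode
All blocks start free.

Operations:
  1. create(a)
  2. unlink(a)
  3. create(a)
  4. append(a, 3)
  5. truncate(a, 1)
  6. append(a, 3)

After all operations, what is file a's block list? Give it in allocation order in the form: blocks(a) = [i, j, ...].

blocks(a) = [0, 1, 2, 3]

create(a): bitmap=F.......... | a=[0]
unlink(a): bitmap=........... | 
create(a): bitmap=F.......... | a=[0]
append(a, 3): bitmap=FFFF....... | a=[0, 1, 2, 3]
truncate(a, 1): bitmap=F.......... | a=[0]
append(a, 3): bitmap=FFFF....... | a=[0, 1, 2, 3]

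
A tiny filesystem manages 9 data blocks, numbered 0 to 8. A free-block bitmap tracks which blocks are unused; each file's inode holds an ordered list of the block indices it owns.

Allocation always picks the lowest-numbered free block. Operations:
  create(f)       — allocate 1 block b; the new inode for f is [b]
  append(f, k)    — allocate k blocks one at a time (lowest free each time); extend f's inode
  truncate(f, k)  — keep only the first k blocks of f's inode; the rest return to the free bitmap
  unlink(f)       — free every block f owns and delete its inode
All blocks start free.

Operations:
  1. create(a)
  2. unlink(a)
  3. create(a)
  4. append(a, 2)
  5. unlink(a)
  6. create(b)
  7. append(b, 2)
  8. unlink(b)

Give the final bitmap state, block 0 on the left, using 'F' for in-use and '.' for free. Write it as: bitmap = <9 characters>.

bitmap = .........

  1. create(a)  ⇒  F........  {a→[0]}
  2. unlink(a)  ⇒  .........  {}
  3. create(a)  ⇒  F........  {a→[0]}
  4. append(a, 2)  ⇒  FFF......  {a→[0, 1, 2]}
  5. unlink(a)  ⇒  .........  {}
  6. create(b)  ⇒  F........  {b→[0]}
  7. append(b, 2)  ⇒  FFF......  {b→[0, 1, 2]}
  8. unlink(b)  ⇒  .........  {}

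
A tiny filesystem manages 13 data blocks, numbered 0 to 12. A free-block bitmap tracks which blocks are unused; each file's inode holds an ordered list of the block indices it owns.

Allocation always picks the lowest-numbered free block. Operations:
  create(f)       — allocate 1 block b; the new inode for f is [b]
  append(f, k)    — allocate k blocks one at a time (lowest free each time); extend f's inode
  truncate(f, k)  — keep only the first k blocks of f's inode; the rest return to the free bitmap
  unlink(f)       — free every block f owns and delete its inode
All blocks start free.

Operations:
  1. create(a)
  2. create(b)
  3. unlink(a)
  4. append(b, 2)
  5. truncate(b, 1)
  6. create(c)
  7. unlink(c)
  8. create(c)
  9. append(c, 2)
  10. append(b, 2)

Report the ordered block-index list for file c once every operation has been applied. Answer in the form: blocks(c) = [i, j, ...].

blocks(c) = [0, 2, 3]

  1. create(a)  ⇒  F............  {a→[0]}
  2. create(b)  ⇒  FF...........  {a→[0]; b→[1]}
  3. unlink(a)  ⇒  .F...........  {b→[1]}
  4. append(b, 2)  ⇒  FFF..........  {b→[1, 0, 2]}
  5. truncate(b, 1)  ⇒  .F...........  {b→[1]}
  6. create(c)  ⇒  FF...........  {b→[1]; c→[0]}
  7. unlink(c)  ⇒  .F...........  {b→[1]}
  8. create(c)  ⇒  FF...........  {b→[1]; c→[0]}
  9. append(c, 2)  ⇒  FFFF.........  {b→[1]; c→[0, 2, 3]}
  10. append(b, 2)  ⇒  FFFFFF.......  {b→[1, 4, 5]; c→[0, 2, 3]}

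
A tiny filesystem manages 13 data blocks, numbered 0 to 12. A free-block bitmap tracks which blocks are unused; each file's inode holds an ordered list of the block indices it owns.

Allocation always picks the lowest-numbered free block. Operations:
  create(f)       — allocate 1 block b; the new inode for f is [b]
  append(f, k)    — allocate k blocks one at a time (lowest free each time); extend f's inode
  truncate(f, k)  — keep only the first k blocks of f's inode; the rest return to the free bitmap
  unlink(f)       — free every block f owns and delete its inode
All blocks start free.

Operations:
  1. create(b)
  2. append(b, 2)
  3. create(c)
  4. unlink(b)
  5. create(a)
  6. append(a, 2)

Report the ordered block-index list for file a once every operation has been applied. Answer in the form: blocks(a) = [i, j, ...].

blocks(a) = [0, 1, 2]

[1] create(b) — b=0 (map F............)
[2] append(b, 2) — b=0,1,2 (map FFF..........)
[3] create(c) — b=0,1,2 c=3 (map FFFF.........)
[4] unlink(b) — c=3 (map ...F.........)
[5] create(a) — a=0 c=3 (map F..F.........)
[6] append(a, 2) — a=0,1,2 c=3 (map FFFF.........)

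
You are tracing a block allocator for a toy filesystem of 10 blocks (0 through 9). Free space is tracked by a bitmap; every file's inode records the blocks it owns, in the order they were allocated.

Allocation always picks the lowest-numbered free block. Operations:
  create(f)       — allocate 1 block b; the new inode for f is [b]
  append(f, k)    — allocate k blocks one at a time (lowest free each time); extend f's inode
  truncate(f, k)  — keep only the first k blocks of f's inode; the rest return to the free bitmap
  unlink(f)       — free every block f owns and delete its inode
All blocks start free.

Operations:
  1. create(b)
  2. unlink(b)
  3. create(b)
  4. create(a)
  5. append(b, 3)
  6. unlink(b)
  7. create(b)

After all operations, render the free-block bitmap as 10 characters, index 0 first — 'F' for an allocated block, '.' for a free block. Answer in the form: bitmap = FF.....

bitmap = FF........

[1] create(b) — b=0 (map F.........)
[2] unlink(b) —  (map ..........)
[3] create(b) — b=0 (map F.........)
[4] create(a) — a=1 b=0 (map FF........)
[5] append(b, 3) — a=1 b=0,2,3,4 (map FFFFF.....)
[6] unlink(b) — a=1 (map .F........)
[7] create(b) — a=1 b=0 (map FF........)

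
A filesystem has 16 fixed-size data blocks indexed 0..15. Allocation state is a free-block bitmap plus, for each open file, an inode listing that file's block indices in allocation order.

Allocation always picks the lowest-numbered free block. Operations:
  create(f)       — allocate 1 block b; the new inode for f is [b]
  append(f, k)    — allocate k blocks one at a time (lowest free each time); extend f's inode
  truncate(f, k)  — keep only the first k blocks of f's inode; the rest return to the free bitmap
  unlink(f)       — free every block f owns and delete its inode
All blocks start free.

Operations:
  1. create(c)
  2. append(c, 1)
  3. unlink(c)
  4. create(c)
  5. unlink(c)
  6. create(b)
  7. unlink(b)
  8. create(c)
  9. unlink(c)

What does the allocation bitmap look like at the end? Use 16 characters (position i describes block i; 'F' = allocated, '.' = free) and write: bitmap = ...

create(c): bitmap=F............... | c=[0]
append(c, 1): bitmap=FF.............. | c=[0, 1]
unlink(c): bitmap=................ | 
create(c): bitmap=F............... | c=[0]
unlink(c): bitmap=................ | 
create(b): bitmap=F............... | b=[0]
unlink(b): bitmap=................ | 
create(c): bitmap=F............... | c=[0]
unlink(c): bitmap=................ | 

bitmap = ................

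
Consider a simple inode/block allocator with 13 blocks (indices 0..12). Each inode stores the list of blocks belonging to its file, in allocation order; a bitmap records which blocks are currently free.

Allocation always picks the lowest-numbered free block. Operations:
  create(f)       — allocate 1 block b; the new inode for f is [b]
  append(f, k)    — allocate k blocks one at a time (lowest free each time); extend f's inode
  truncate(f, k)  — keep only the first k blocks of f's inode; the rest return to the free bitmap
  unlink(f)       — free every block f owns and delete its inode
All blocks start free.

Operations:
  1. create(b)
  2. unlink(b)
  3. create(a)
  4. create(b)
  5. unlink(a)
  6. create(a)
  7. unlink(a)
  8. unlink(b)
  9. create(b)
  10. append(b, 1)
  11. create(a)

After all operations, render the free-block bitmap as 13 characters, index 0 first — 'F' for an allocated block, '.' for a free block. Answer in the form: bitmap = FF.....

create(b): bitmap=F............ | b=[0]
unlink(b): bitmap=............. | 
create(a): bitmap=F............ | a=[0]
create(b): bitmap=FF........... | a=[0] b=[1]
unlink(a): bitmap=.F........... | b=[1]
create(a): bitmap=FF........... | a=[0] b=[1]
unlink(a): bitmap=.F........... | b=[1]
unlink(b): bitmap=............. | 
create(b): bitmap=F............ | b=[0]
append(b, 1): bitmap=FF........... | b=[0, 1]
create(a): bitmap=FFF.......... | a=[2] b=[0, 1]

bitmap = FFF..........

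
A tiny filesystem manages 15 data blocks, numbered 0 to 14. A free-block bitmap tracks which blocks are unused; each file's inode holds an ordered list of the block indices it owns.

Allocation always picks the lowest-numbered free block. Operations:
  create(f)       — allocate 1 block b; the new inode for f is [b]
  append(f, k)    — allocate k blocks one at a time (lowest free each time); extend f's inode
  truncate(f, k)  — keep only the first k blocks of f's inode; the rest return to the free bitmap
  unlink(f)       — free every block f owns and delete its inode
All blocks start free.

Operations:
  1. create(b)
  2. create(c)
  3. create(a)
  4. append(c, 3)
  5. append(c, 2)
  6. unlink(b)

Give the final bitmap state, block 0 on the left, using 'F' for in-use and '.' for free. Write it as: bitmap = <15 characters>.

bitmap = .FFFFFFF.......

[1] create(b) — b=0 (map F..............)
[2] create(c) — b=0 c=1 (map FF.............)
[3] create(a) — a=2 b=0 c=1 (map FFF............)
[4] append(c, 3) — a=2 b=0 c=1,3,4,5 (map FFFFFF.........)
[5] append(c, 2) — a=2 b=0 c=1,3,4,5,6,7 (map FFFFFFFF.......)
[6] unlink(b) — a=2 c=1,3,4,5,6,7 (map .FFFFFFF.......)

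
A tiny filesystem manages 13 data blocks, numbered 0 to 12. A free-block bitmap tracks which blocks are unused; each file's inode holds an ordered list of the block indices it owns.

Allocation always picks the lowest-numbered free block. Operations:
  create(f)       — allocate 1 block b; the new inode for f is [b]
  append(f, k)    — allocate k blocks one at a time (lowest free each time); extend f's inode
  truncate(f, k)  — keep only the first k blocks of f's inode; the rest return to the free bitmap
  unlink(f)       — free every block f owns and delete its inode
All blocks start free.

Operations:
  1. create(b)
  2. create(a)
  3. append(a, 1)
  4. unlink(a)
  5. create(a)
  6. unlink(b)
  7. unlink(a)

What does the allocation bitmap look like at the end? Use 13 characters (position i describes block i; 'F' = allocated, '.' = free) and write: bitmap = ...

create(b): bitmap=F............ | b=[0]
create(a): bitmap=FF........... | a=[1] b=[0]
append(a, 1): bitmap=FFF.......... | a=[1, 2] b=[0]
unlink(a): bitmap=F............ | b=[0]
create(a): bitmap=FF........... | a=[1] b=[0]
unlink(b): bitmap=.F........... | a=[1]
unlink(a): bitmap=............. | 

bitmap = .............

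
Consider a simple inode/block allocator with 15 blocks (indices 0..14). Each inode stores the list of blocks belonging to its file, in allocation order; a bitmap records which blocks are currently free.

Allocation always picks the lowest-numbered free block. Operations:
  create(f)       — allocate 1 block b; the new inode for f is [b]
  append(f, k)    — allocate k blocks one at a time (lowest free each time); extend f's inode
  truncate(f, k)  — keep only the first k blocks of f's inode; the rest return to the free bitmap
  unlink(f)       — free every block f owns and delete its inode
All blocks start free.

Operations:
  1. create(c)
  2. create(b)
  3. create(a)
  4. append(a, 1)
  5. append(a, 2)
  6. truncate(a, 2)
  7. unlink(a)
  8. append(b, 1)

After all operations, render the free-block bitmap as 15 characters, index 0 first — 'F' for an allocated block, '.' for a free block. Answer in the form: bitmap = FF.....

bitmap = FFF............

[1] create(c) — c=0 (map F..............)
[2] create(b) — b=1 c=0 (map FF.............)
[3] create(a) — a=2 b=1 c=0 (map FFF............)
[4] append(a, 1) — a=2,3 b=1 c=0 (map FFFF...........)
[5] append(a, 2) — a=2,3,4,5 b=1 c=0 (map FFFFFF.........)
[6] truncate(a, 2) — a=2,3 b=1 c=0 (map FFFF...........)
[7] unlink(a) — b=1 c=0 (map FF.............)
[8] append(b, 1) — b=1,2 c=0 (map FFF............)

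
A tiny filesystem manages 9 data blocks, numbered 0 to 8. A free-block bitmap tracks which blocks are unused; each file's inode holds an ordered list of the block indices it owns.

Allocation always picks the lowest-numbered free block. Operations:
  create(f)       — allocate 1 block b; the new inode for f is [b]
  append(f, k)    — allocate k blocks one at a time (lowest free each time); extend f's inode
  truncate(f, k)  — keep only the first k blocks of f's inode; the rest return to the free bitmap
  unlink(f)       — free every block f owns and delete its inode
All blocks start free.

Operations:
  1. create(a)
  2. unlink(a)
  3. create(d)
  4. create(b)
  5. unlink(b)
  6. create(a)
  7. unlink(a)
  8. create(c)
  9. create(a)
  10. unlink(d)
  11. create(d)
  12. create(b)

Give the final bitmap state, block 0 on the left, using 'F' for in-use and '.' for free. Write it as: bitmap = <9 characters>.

bitmap = FFFF.....

create(a): bitmap=F........ | a=[0]
unlink(a): bitmap=......... | 
create(d): bitmap=F........ | d=[0]
create(b): bitmap=FF....... | b=[1] d=[0]
unlink(b): bitmap=F........ | d=[0]
create(a): bitmap=FF....... | a=[1] d=[0]
unlink(a): bitmap=F........ | d=[0]
create(c): bitmap=FF....... | c=[1] d=[0]
create(a): bitmap=FFF...... | a=[2] c=[1] d=[0]
unlink(d): bitmap=.FF...... | a=[2] c=[1]
create(d): bitmap=FFF...... | a=[2] c=[1] d=[0]
create(b): bitmap=FFFF..... | a=[2] b=[3] c=[1] d=[0]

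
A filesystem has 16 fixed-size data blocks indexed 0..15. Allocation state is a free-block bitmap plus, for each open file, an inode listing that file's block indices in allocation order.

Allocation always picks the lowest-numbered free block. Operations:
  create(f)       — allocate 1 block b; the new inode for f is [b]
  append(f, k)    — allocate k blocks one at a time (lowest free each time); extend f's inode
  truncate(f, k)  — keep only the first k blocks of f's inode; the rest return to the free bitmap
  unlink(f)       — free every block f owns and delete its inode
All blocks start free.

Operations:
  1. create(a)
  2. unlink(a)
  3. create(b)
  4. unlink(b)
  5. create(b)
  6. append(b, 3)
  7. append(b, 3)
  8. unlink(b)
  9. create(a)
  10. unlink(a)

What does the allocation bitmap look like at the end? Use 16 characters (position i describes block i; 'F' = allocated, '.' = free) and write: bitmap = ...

  1. create(a)  ⇒  F...............  {a→[0]}
  2. unlink(a)  ⇒  ................  {}
  3. create(b)  ⇒  F...............  {b→[0]}
  4. unlink(b)  ⇒  ................  {}
  5. create(b)  ⇒  F...............  {b→[0]}
  6. append(b, 3)  ⇒  FFFF............  {b→[0, 1, 2, 3]}
  7. append(b, 3)  ⇒  FFFFFFF.........  {b→[0, 1, 2, 3, 4, 5, 6]}
  8. unlink(b)  ⇒  ................  {}
  9. create(a)  ⇒  F...............  {a→[0]}
  10. unlink(a)  ⇒  ................  {}

bitmap = ................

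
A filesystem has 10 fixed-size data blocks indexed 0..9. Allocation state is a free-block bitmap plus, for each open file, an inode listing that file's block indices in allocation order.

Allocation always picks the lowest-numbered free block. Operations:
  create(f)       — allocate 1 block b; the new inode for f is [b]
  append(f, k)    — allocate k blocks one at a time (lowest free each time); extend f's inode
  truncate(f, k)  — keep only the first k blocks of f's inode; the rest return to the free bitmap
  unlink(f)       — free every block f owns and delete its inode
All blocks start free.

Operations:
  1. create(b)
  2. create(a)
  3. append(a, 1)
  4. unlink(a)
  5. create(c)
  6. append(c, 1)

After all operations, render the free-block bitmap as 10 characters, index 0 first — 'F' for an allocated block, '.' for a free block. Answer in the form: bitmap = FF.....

  1. create(b)  ⇒  F.........  {b→[0]}
  2. create(a)  ⇒  FF........  {a→[1]; b→[0]}
  3. append(a, 1)  ⇒  FFF.......  {a→[1, 2]; b→[0]}
  4. unlink(a)  ⇒  F.........  {b→[0]}
  5. create(c)  ⇒  FF........  {b→[0]; c→[1]}
  6. append(c, 1)  ⇒  FFF.......  {b→[0]; c→[1, 2]}

bitmap = FFF.......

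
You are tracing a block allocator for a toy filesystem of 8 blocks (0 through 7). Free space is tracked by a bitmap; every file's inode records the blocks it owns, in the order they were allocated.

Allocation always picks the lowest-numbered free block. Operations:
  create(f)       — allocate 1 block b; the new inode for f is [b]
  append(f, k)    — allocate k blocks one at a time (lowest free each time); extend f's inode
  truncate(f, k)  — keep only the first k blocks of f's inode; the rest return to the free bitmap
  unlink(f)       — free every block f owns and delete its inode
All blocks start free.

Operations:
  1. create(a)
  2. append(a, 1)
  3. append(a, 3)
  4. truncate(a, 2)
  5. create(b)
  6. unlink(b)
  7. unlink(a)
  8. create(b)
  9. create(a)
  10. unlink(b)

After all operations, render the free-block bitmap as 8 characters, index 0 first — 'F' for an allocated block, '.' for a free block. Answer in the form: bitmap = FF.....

create(a): bitmap=F....... | a=[0]
append(a, 1): bitmap=FF...... | a=[0, 1]
append(a, 3): bitmap=FFFFF... | a=[0, 1, 2, 3, 4]
truncate(a, 2): bitmap=FF...... | a=[0, 1]
create(b): bitmap=FFF..... | a=[0, 1] b=[2]
unlink(b): bitmap=FF...... | a=[0, 1]
unlink(a): bitmap=........ | 
create(b): bitmap=F....... | b=[0]
create(a): bitmap=FF...... | a=[1] b=[0]
unlink(b): bitmap=.F...... | a=[1]

bitmap = .F......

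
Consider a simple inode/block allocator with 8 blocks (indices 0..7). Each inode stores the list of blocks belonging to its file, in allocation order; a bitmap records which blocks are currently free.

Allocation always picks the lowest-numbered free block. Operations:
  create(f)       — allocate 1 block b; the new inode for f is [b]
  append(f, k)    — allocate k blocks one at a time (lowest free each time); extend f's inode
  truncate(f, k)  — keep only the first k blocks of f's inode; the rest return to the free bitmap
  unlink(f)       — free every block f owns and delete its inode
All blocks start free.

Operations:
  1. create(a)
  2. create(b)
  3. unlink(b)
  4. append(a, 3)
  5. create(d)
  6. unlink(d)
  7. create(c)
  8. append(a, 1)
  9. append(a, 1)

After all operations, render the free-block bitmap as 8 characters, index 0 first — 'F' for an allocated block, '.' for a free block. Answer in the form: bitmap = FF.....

[1] create(a) — a=0 (map F.......)
[2] create(b) — a=0 b=1 (map FF......)
[3] unlink(b) — a=0 (map F.......)
[4] append(a, 3) — a=0,1,2,3 (map FFFF....)
[5] create(d) — a=0,1,2,3 d=4 (map FFFFF...)
[6] unlink(d) — a=0,1,2,3 (map FFFF....)
[7] create(c) — a=0,1,2,3 c=4 (map FFFFF...)
[8] append(a, 1) — a=0,1,2,3,5 c=4 (map FFFFFF..)
[9] append(a, 1) — a=0,1,2,3,5,6 c=4 (map FFFFFFF.)

bitmap = FFFFFFF.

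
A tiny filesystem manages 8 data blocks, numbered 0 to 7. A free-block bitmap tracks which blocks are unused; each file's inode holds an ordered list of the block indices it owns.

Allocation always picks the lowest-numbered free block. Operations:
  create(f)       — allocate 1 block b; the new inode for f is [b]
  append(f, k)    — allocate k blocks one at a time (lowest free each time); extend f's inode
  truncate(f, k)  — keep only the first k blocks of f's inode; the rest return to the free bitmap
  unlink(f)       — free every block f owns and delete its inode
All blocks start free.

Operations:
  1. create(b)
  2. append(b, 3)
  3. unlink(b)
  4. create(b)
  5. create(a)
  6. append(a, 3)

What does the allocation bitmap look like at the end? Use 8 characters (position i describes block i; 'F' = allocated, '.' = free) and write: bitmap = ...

bitmap = FFFFF...

[1] create(b) — b=0 (map F.......)
[2] append(b, 3) — b=0,1,2,3 (map FFFF....)
[3] unlink(b) —  (map ........)
[4] create(b) — b=0 (map F.......)
[5] create(a) — a=1 b=0 (map FF......)
[6] append(a, 3) — a=1,2,3,4 b=0 (map FFFFF...)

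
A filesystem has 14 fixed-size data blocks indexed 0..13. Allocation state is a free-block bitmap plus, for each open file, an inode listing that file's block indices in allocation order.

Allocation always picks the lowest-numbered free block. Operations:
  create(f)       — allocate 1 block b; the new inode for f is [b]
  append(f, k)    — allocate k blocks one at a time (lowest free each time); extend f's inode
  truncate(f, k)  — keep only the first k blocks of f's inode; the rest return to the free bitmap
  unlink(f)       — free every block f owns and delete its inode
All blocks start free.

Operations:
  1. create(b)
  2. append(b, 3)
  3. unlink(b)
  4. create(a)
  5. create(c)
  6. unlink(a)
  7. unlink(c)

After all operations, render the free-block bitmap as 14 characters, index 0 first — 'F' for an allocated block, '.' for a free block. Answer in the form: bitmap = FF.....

bitmap = ..............

after create(b) → b:[0]  free=[F.............]
after append(b, 3) → b:[0, 1, 2, 3]  free=[FFFF..........]
after unlink(b) →   free=[..............]
after create(a) → a:[0]  free=[F.............]
after create(c) → a:[0], c:[1]  free=[FF............]
after unlink(a) → c:[1]  free=[.F............]
after unlink(c) →   free=[..............]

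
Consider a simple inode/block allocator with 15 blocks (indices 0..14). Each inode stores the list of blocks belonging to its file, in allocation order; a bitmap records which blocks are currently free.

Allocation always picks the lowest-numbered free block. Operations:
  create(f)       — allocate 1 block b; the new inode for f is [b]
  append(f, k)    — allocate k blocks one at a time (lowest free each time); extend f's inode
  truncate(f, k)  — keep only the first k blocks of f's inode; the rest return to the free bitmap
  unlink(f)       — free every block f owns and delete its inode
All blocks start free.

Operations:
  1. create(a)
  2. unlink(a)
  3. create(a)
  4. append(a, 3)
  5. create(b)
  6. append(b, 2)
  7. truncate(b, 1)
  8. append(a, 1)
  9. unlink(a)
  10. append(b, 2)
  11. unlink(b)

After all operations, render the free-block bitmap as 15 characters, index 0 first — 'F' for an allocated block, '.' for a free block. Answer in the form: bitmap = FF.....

create(a): bitmap=F.............. | a=[0]
unlink(a): bitmap=............... | 
create(a): bitmap=F.............. | a=[0]
append(a, 3): bitmap=FFFF........... | a=[0, 1, 2, 3]
create(b): bitmap=FFFFF.......... | a=[0, 1, 2, 3] b=[4]
append(b, 2): bitmap=FFFFFFF........ | a=[0, 1, 2, 3] b=[4, 5, 6]
truncate(b, 1): bitmap=FFFFF.......... | a=[0, 1, 2, 3] b=[4]
append(a, 1): bitmap=FFFFFF......... | a=[0, 1, 2, 3, 5] b=[4]
unlink(a): bitmap=....F.......... | b=[4]
append(b, 2): bitmap=FF..F.......... | b=[4, 0, 1]
unlink(b): bitmap=............... | 

bitmap = ...............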